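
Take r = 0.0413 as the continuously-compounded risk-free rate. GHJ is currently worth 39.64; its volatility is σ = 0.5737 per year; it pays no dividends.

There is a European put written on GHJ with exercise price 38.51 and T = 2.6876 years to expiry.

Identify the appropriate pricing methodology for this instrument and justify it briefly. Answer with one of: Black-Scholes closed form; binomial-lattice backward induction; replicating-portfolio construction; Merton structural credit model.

Key observation: everything needed for the exact continuous-time valuation of the European put on GHJ (strike 38.51) is given, and no feature rules the closed form out.

framework: Black-Scholes closed form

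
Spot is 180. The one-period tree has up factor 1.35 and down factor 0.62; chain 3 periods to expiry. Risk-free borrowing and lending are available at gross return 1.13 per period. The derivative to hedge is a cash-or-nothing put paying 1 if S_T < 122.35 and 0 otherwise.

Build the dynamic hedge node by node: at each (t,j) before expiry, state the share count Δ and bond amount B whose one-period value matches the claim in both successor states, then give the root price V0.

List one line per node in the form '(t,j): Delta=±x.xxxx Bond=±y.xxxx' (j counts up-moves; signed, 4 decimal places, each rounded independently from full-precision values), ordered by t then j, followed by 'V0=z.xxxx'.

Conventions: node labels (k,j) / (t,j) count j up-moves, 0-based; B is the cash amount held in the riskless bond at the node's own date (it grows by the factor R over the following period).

(0,0): Delta=-0.0025 Bond=0.6026
(1,0): Delta=-0.0076 Bond=1.2478
(1,1): Delta=-0.0015 Bond=0.4365
(2,0): Delta=0.0000 Bond=0.8850
(2,1): Delta=-0.0091 Bond=1.6366
(2,2): Delta=0.0000 Bond=0.0000
V0=0.1509

No-arbitrage ⇒ martingale measure with p* = (R−d)/(u−d) = 0.6986.
At maturity the claim pays: V(3,0)=1.0000, V(3,1)=1.0000, V(3,2)=0.0000, V(3,3)=0.0000
Node (2,0) S=69.1920: V=(p*·1.0000+(1−p*)·1.0000)/1.13=0.8850; Δ=(1.0000−1.0000)/(93.4092−42.8990)=0.0000; B=V−Δ·S=0.8850
Node (2,1) S=150.6600: V=(p*·0.0000+(1−p*)·1.0000)/1.13=0.2667; Δ=(0.0000−1.0000)/(203.3910−93.4092)=-0.0091; B=V−Δ·S=1.6366
Node (2,2) S=328.0500: V=(p*·0.0000+(1−p*)·0.0000)/1.13=0.0000; Δ=(0.0000−0.0000)/(442.8675−203.3910)=0.0000; B=V−Δ·S=0.0000
Node (1,0) S=111.6000: V=(p*·0.2667+(1−p*)·0.8850)/1.13=0.4009; Δ=(0.2667−0.8850)/(150.6600−69.1920)=-0.0076; B=V−Δ·S=1.2478
Node (1,1) S=243.0000: V=(p*·0.0000+(1−p*)·0.2667)/1.13=0.0711; Δ=(0.0000−0.2667)/(328.0500−150.6600)=-0.0015; B=V−Δ·S=0.4365
Node (0,0) S=180.0000: V=(p*·0.0711+(1−p*)·0.4009)/1.13=0.1509; Δ=(0.0711−0.4009)/(243.0000−111.6000)=-0.0025; B=V−Δ·S=0.6026
Verification: the root portfolio costs Δ(0,0)·S0 + B(0,0) = 0.1509, matching V0.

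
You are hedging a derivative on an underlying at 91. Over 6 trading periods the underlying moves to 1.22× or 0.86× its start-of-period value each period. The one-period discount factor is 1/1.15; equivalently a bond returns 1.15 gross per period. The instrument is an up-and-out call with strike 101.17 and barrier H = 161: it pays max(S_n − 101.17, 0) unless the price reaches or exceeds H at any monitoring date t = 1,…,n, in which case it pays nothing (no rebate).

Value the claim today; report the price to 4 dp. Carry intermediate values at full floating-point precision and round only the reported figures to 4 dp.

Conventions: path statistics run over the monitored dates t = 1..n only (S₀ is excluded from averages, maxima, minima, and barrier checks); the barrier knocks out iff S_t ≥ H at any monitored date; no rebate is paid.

Under the martingale measure an up-move has probability p* = 0.8056; value the claim as the probability-weighted average of per-path payoffs, discounted 6 periods at R = 1.15.
Enumerate all 2^6 = 64 price paths (U = up ×1.22, D = down ×0.86); each path with k up-moves has probability p*^k·(1−p*)^(6−k).
DDDDDD: M=78.2600, payoff=0.0000, prob=0.000054
UDDDDD: M=111.0200, payoff=0.0000, prob=0.000224
DUDDDD: M=95.4772, payoff=0.0000, prob=0.000224
UUDDDD: M=135.4444, payoff=0.0000, prob=0.000928
DDUDDD: M=82.1104, payoff=0.0000, prob=0.000224
UDUDDD: M=116.4822, payoff=0.0000, prob=0.000928
DUUDDD: M=116.4822, payoff=0.0000, prob=0.000928
UUUDDD: M=165.2422, payoff=0.0000, prob=0.003843
DDDUDD: M=78.2600, payoff=0.0000, prob=0.000224
UDDUDD: M=111.0200, payoff=0.0000, prob=0.000928
DUDUDD: M=100.1747, payoff=0.0000, prob=0.000928
UUDUDD: M=142.1083, payoff=3.9333, prob=0.003843
DDUUDD: M=100.1747, payoff=0.0000, prob=0.000928
UDUUDD: M=142.1083, payoff=3.9333, prob=0.003843
DUUUDD: M=142.1083, payoff=3.9333, prob=0.003843
UUUUDD: M=201.5954, payoff=0.0000, prob=0.015921
DDDDUD: M=78.2600, payoff=0.0000, prob=0.000224
UDDDUD: M=111.0200, payoff=0.0000, prob=0.000928
DUDDUD: M=95.4772, payoff=0.0000, prob=0.000928
UUDDUD: M=135.4444, payoff=3.9333, prob=0.003843
DDUDUD: M=86.1502, payoff=0.0000, prob=0.000928
UDUDUD: M=122.2131, payoff=3.9333, prob=0.003843
DUUDUD: M=122.2131, payoff=3.9333, prob=0.003843
UUUDUD: M=173.3721, payoff=0.0000, prob=0.015921
DDDUUD: M=86.1502, payoff=0.0000, prob=0.000928
UDDUUD: M=122.2131, payoff=3.9333, prob=0.003843
DUDUUD: M=122.2131, payoff=3.9333, prob=0.003843
UUDUUD: M=173.3721, payoff=0.0000, prob=0.015921
DDUUUD: M=122.2131, payoff=3.9333, prob=0.003843
UDUUUD: M=173.3721, payoff=0.0000, prob=0.015921
DUUUUD: M=173.3721, payoff=0.0000, prob=0.015921
UUUUUD: M=245.9464, payoff=0.0000, prob=0.065959
DDDDDU: M=78.2600, payoff=0.0000, prob=0.000224
UDDDDU: M=111.0200, payoff=0.0000, prob=0.000928
DUDDDU: M=95.4772, payoff=0.0000, prob=0.000928
UUDDDU: M=135.4444, payoff=3.9333, prob=0.003843
DDUDDU: M=82.1104, payoff=0.0000, prob=0.000928
UDUDDU: M=116.4822, payoff=3.9333, prob=0.003843
DUUDDU: M=116.4822, payoff=3.9333, prob=0.003843
UUUDDU: M=165.2422, payoff=0.0000, prob=0.015921
DDDUDU: M=78.2600, payoff=0.0000, prob=0.000928
UDDUDU: M=111.0200, payoff=3.9333, prob=0.003843
DUDUDU: M=105.1033, payoff=3.9333, prob=0.003843
UUDUDU: M=149.1000, payoff=47.9300, prob=0.015921
DDUUDU: M=105.1033, payoff=3.9333, prob=0.003843
UDUUDU: M=149.1000, payoff=47.9300, prob=0.015921
DUUUDU: M=149.1000, payoff=47.9300, prob=0.015921
UUUUDU: M=211.5139, payoff=0.0000, prob=0.065959
DDDDUU: M=78.2600, payoff=0.0000, prob=0.000928
UDDDUU: M=111.0200, payoff=3.9333, prob=0.003843
DUDDUU: M=105.1033, payoff=3.9333, prob=0.003843
UUDDUU: M=149.1000, payoff=47.9300, prob=0.015921
DDUDUU: M=105.1033, payoff=3.9333, prob=0.003843
UDUDUU: M=149.1000, payoff=47.9300, prob=0.015921
DUUDUU: M=149.1000, payoff=47.9300, prob=0.015921
UUUDUU: M=211.5139, payoff=0.0000, prob=0.065959
DDDUUU: M=105.1033, payoff=3.9333, prob=0.003843
UDDUUU: M=149.1000, payoff=47.9300, prob=0.015921
DUDUUU: M=149.1000, payoff=47.9300, prob=0.015921
UUDUUU: M=211.5139, payoff=0.0000, prob=0.065959
DDUUUU: M=149.1000, payoff=47.9300, prob=0.015921
UDUUUU: M=211.5139, payoff=0.0000, prob=0.065959
DUUUUU: M=211.5139, payoff=0.0000, prob=0.065959
UUUUUU: M=300.0547, payoff=0.0000, prob=0.273258
Price = Σ prob·payoff / R^6 = 7.155081 / 2.313061 = 3.0933

price = 3.0933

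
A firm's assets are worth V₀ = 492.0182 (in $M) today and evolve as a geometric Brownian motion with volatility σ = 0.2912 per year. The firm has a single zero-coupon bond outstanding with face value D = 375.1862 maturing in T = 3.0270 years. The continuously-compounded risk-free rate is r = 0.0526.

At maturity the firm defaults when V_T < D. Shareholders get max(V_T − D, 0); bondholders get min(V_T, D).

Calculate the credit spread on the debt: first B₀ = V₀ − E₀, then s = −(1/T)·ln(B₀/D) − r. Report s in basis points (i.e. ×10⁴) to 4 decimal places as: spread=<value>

Work the structural quantities from V₀ = 492.0182 against face 375.1862:
d₁ = [ln(V₀/D) + (r + σ²/2)T] / (σ√T)
   = [ln(492.0182/375.1862) + (0.0526 + 0.5·0.2912²)·3.0270] / (0.2912·√3.0270)
   = [0.271093 + 0.287561] / 0.506638 = 1.102670
d₂ = d₁ − σ√T = 1.102670 − 0.506638 = 0.596032
N(d₁) = 0.864915,  N(d₂) = 0.724423,  e^(−rT) = 0.852809
E₀ = V₀·N(d₁) − D·e^(−rT)·N(d₂)
   = 492.0182·0.864915 − 375.1862·0.852809·0.724423 = 193.765921
B₀ = V₀ − E₀ = 492.0182 − 193.765921 = 298.252279
spread = −(1/T)·ln(B₀/D) − r = −(1/3.0270)·ln(298.252279/375.1862) − 0.0526 = 0.02321194
in basis points: 0.02321194 × 10⁴ = 232.1194 bp

spread=232.1194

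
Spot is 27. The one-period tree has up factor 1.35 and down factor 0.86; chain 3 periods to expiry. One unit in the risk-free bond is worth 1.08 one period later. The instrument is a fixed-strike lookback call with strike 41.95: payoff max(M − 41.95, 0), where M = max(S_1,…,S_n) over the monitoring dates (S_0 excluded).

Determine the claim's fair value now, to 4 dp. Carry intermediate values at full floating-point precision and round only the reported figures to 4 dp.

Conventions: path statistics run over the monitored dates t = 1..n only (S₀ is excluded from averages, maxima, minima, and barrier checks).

Risk-neutral up-probability p* = (R−d)/(u−d) = (1.08−0.86)/(1.35−0.86) = 0.4490; the claim prices as the p*-weighted sum of path payoffs discounted by R^3.
Enumerate all 2^3 = 8 price paths (U = up ×1.35, D = down ×0.86); each path with k up-moves has probability p*^k·(1−p*)^(3−k).
DDD: M=23.2200, payoff=0.0000, prob=0.167303
UDD: M=36.4500, payoff=0.0000, prob=0.136321
DUD: M=31.3470, payoff=0.0000, prob=0.136321
UUD: M=49.2075, payoff=7.2575, prob=0.111076
DDU: M=26.9584, payoff=0.0000, prob=0.136321
UDU: M=42.3184, payoff=0.3684, prob=0.111076
DUU: M=42.3184, payoff=0.3684, prob=0.111076
UUU: M=66.4301, payoff=24.4801, prob=0.090507
Price = Σ prob·payoff / R^3 = 3.103598 / 1.259712 = 2.4637

price = 2.4637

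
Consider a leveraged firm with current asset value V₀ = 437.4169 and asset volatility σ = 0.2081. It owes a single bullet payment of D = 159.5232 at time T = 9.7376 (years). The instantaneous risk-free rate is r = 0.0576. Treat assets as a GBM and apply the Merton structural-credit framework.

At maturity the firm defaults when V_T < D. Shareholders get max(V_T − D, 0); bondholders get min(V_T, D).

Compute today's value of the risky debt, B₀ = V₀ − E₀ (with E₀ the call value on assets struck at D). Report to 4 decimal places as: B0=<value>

B0=90.7198

With assets at 437.4169 and a single debt payment of 159.5232 at 9.7376 years:
d₁ = [ln(V₀/D) + (r + σ²/2)T] / (σ√T)
   = [ln(437.4169/159.5232) + (0.0576 + 0.5·0.2081²)·9.7376] / (0.2081·√9.7376)
   = [1.008697 + 0.771732] / 0.649379 = 2.741743
d₂ = d₁ − σ√T = 2.741743 − 0.649379 = 2.092364
N(d₁) = 0.996944,  N(d₂) = 0.981797,  e^(−rT) = 0.570703
E₀ = V₀·N(d₁) − D·e^(−rT)·N(d₂)
   = 437.4169·0.996944 − 159.5232·0.570703·0.981797 = 346.697066
B₀ = V₀ − E₀ = 437.4169 − 346.697066 = 90.719834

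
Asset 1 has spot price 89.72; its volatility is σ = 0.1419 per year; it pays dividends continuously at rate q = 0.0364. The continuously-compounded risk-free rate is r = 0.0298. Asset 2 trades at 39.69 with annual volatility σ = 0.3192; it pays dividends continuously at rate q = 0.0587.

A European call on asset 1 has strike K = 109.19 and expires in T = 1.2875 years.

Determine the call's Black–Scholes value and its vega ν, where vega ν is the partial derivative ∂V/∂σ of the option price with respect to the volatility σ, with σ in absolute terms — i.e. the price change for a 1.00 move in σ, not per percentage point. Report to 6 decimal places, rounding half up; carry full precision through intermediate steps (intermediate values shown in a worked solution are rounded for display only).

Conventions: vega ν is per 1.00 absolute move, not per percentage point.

σ√T = 0.1419·√1.2875 = 0.161011
d₁ = (ln(S/K) + (r−q+σ²/2)T) / (σ√T) = (ln(89.72/109.19) + (0.0298−0.0364+0.1419²/2)·1.2875) / 0.161011 = (-0.196396 + 0.004465) / 0.161011 = -1.192035
d₂ = d₁ − σ√T = -1.192035 − 0.161011 = -1.353046
e^{−rT} = 0.962359
e^{−qT} = 0.954216
N(d₁) = 0.116624,  N(d₂) = 0.088020
Call price V = S·e^{−qT}·N(d₁) − K·e^{−rT}·N(d₂) = 9.984424 − 9.249186 = 0.735238
φ(d₁) = (1/√(2π))·e^{−d₁²/2} = 0.196045
ν = S·e^{−qT}·φ(d₁)·√T = 19.044293

price = 0.735238
ν = 19.044293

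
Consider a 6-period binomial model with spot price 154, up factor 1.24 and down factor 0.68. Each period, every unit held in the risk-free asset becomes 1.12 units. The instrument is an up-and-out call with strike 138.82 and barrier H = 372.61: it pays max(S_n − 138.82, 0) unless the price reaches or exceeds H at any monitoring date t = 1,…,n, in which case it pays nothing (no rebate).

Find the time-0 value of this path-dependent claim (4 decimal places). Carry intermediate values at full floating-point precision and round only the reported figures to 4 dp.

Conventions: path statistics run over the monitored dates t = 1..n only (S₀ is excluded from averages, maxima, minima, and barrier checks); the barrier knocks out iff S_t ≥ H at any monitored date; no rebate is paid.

With p* = (R−d)/(u−d) = 0.7857, sum probability × payoff across the paths and divide by R^6.
Enumerate all 2^6 = 64 price paths (U = up ×1.24, D = down ×0.68); each path with k up-moves has probability p*^k·(1−p*)^(6−k).
DDDDDD: M=104.7200, payoff=0.0000, prob=0.000097
UDDDDD: M=190.9600, payoff=0.0000, prob=0.000355
DUDDDD: M=129.8528, payoff=0.0000, prob=0.000355
UUDDDD: M=236.7904, payoff=0.0000, prob=0.001302
DDUDDD: M=104.7200, payoff=0.0000, prob=0.000355
UDUDDD: M=190.9600, payoff=0.0000, prob=0.001302
DUUDDD: M=161.0175, payoff=0.0000, prob=0.001302
UUUDDD: M=293.6201, payoff=0.0000, prob=0.004773
DDDUDD: M=104.7200, payoff=0.0000, prob=0.000355
UDDUDD: M=190.9600, payoff=0.0000, prob=0.001302
DUDUDD: M=129.8528, payoff=0.0000, prob=0.001302
UUDUDD: M=236.7904, payoff=0.0000, prob=0.004773
DDUUDD: M=109.4919, payoff=0.0000, prob=0.001302
UDUUDD: M=199.6617, payoff=0.0000, prob=0.004773
DUUUDD: M=199.6617, payoff=0.0000, prob=0.004773
UUUUDD: M=364.0889, payoff=29.5347, prob=0.017500
DDDDUD: M=104.7200, payoff=0.0000, prob=0.000355
UDDDUD: M=190.9600, payoff=0.0000, prob=0.001302
DUDDUD: M=129.8528, payoff=0.0000, prob=0.001302
UUDDUD: M=236.7904, payoff=0.0000, prob=0.004773
DDUDUD: M=104.7200, payoff=0.0000, prob=0.001302
UDUDUD: M=190.9600, payoff=0.0000, prob=0.004773
DUUDUD: M=161.0175, payoff=0.0000, prob=0.004773
UUUDUD: M=293.6201, payoff=29.5347, prob=0.017500
DDDUUD: M=104.7200, payoff=0.0000, prob=0.001302
UDDUUD: M=190.9600, payoff=0.0000, prob=0.004773
DUDUUD: M=135.7699, payoff=0.0000, prob=0.004773
UUDUUD: M=247.5805, payoff=29.5347, prob=0.017500
DDUUUD: M=135.7699, payoff=0.0000, prob=0.004773
UDUUUD: M=247.5805, payoff=29.5347, prob=0.017500
DUUUUD: M=247.5805, payoff=29.5347, prob=0.017500
UUUUUD: M=451.4703, payoff=0.0000, prob=0.064168
DDDDDU: M=104.7200, payoff=0.0000, prob=0.000355
UDDDDU: M=190.9600, payoff=0.0000, prob=0.001302
DUDDDU: M=129.8528, payoff=0.0000, prob=0.001302
UUDDDU: M=236.7904, payoff=0.0000, prob=0.004773
DDUDDU: M=104.7200, payoff=0.0000, prob=0.001302
UDUDDU: M=190.9600, payoff=0.0000, prob=0.004773
DUUDDU: M=161.0175, payoff=0.0000, prob=0.004773
UUUDDU: M=293.6201, payoff=29.5347, prob=0.017500
DDDUDU: M=104.7200, payoff=0.0000, prob=0.001302
UDDUDU: M=190.9600, payoff=0.0000, prob=0.004773
DUDUDU: M=129.8528, payoff=0.0000, prob=0.004773
UUDUDU: M=236.7904, payoff=29.5347, prob=0.017500
DDUUDU: M=109.4919, payoff=0.0000, prob=0.004773
UDUUDU: M=199.6617, payoff=29.5347, prob=0.017500
DUUUDU: M=199.6617, payoff=29.5347, prob=0.017500
UUUUDU: M=364.0889, payoff=168.1798, prob=0.064168
DDDDUU: M=104.7200, payoff=0.0000, prob=0.001302
UDDDUU: M=190.9600, payoff=0.0000, prob=0.004773
DUDDUU: M=129.8528, payoff=0.0000, prob=0.004773
UUDDUU: M=236.7904, payoff=29.5347, prob=0.017500
DDUDUU: M=104.7200, payoff=0.0000, prob=0.004773
UDUDUU: M=190.9600, payoff=29.5347, prob=0.017500
DUUDUU: M=168.3547, payoff=29.5347, prob=0.017500
UUUDUU: M=306.9998, payoff=168.1798, prob=0.064168
DDDUUU: M=104.7200, payoff=0.0000, prob=0.004773
UDDUUU: M=190.9600, payoff=29.5347, prob=0.017500
DUDUUU: M=168.3547, payoff=29.5347, prob=0.017500
UUDUUU: M=306.9998, payoff=168.1798, prob=0.064168
DDUUUU: M=168.3547, payoff=29.5347, prob=0.017500
UDUUUU: M=306.9998, payoff=168.1798, prob=0.064168
DUUUUU: M=306.9998, payoff=168.1798, prob=0.064168
UUUUUU: M=559.8231, payoff=0.0000, prob=0.235282
Price = Σ prob·payoff / R^6 = 61.711534 / 1.973823 = 31.2650

price = 31.2650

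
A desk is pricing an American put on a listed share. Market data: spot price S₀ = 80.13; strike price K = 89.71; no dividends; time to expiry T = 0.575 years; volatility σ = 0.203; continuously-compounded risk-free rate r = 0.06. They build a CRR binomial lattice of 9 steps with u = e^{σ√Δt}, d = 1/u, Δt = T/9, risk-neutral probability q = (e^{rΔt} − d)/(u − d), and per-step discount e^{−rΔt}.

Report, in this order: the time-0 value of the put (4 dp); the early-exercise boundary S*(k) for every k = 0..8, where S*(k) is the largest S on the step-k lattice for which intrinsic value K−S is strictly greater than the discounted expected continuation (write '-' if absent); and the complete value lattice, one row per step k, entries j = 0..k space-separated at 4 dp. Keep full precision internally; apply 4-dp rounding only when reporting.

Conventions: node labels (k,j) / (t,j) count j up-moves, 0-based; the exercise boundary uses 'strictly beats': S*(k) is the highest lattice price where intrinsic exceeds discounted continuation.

price = 10.1075
boundary = - 76.1222 72.3148 76.1222 72.3148 76.1222 80.1300 76.1222 80.1300
tree:
10.1075
13.5878 7.0273
17.3952 9.9343 4.4443
21.0121 13.5878 6.6960 2.4361
24.4482 17.3952 9.7361 3.9899 1.0457
27.7124 21.0121 13.5878 6.3167 1.9104 0.2697
30.8133 24.4482 17.3952 9.5800 3.4055 0.5695 0.0000
33.7591 27.7124 21.0121 13.5878 5.8639 1.2025 0.0000 0.0000
36.5576 30.8133 24.4482 17.3952 9.5800 2.5390 0.0000 0.0000 0.0000
39.2161 33.7591 27.7124 21.0121 13.5878 5.3612 0.0000 0.0000 0.0000 0.0000

Δt=0.06389, u=1.05265, d=0.94998, q=0.52458, disc=e^(-rΔt)=0.99617
k=9 terminal: V=max(K-S,0) → 39.2161 33.7591 27.7124 21.0121 13.5878 5.3612 0.0000 0.0000 0.0000 0.0000
k=8: j=0 S=53.1524 intr=36.5576 cont=36.2143 V=36.5576[EX]; j=1 S=58.8967 intr=30.8133 cont=30.4700 V=30.8133[EX]; j=2 S=65.2618 intr=24.4482 cont=24.1050 V=24.4482[EX]; j=3 S=72.3148 intr=17.3952 cont=17.0520 V=17.3952[EX]; j=4 S=80.1300 intr=9.5800 cont=9.2368 V=9.5800[EX]; j=5 S=88.7898 intr=0.9202 cont=2.5390 V=2.5390[hold]; j=6 S=98.3855 intr=0.0000 cont=0.0000 V=0.0000[hold]; j=7 S=109.0182 intr=0.0000 cont=0.0000 V=0.0000[hold]; j=8 S=120.8000 intr=0.0000 cont=0.0000 V=0.0000[hold]  S*(8)=80.1300
k=7: j=0 S=55.9509 intr=33.7591 cont=33.4159 V=33.7591[EX]; j=1 S=61.9976 intr=27.7124 cont=27.3691 V=27.7124[EX]; j=2 S=68.6979 intr=21.0121 cont=20.6689 V=21.0121[EX]; j=3 S=76.1222 intr=13.5878 cont=13.2446 V=13.5878[EX]; j=4 S=84.3488 intr=5.3612 cont=5.8639 V=5.8639[hold]; j=5 S=93.4646 intr=0.0000 cont=1.2025 V=1.2025[hold]; j=6 S=103.5655 intr=0.0000 cont=0.0000 V=0.0000[hold]; j=7 S=114.7580 intr=0.0000 cont=0.0000 V=0.0000[hold]  S*(7)=76.1222
k=6: j=0 S=58.8967 intr=30.8133 cont=30.4700 V=30.8133[EX]; j=1 S=65.2618 intr=24.4482 cont=24.1050 V=24.4482[EX]; j=2 S=72.3148 intr=17.3952 cont=17.0520 V=17.3952[EX]; j=3 S=80.1300 intr=9.5800 cont=9.4995 V=9.5800[EX]; j=4 S=88.7898 intr=0.9202 cont=3.4055 V=3.4055[hold]; j=5 S=98.3855 intr=0.0000 cont=0.5695 V=0.5695[hold]; j=6 S=109.0182 intr=0.0000 cont=0.0000 V=0.0000[hold]  S*(6)=80.1300
k=5: j=0 S=61.9976 intr=27.7124 cont=27.3691 V=27.7124[EX]; j=1 S=68.6979 intr=21.0121 cont=20.6689 V=21.0121[EX]; j=2 S=76.1222 intr=13.5878 cont=13.2446 V=13.5878[EX]; j=3 S=84.3488 intr=5.3612 cont=6.3167 V=6.3167[hold]; j=4 S=93.4646 intr=0.0000 cont=1.9104 V=1.9104[hold]; j=5 S=103.5655 intr=0.0000 cont=0.2697 V=0.2697[hold]  S*(5)=76.1222
k=4: j=0 S=65.2618 intr=24.4482 cont=24.1050 V=24.4482[EX]; j=1 S=72.3148 intr=17.3952 cont=17.0520 V=17.3952[EX]; j=2 S=80.1300 intr=9.5800 cont=9.7361 V=9.7361[hold]; j=3 S=88.7898 intr=0.9202 cont=3.9899 V=3.9899[hold]; j=4 S=98.3855 intr=0.0000 cont=1.0457 V=1.0457[hold]  S*(4)=72.3148
k=3: j=0 S=68.6979 intr=21.0121 cont=20.6689 V=21.0121[EX]; j=1 S=76.1222 intr=13.5878 cont=13.3262 V=13.5878[EX]; j=2 S=84.3488 intr=5.3612 cont=6.6960 V=6.6960[hold]; j=3 S=93.4646 intr=0.0000 cont=2.4361 V=2.4361[hold]  S*(3)=76.1222
k=2: j=0 S=72.3148 intr=17.3952 cont=17.0520 V=17.3952[EX]; j=1 S=80.1300 intr=9.5800 cont=9.9343 V=9.9343[hold]; j=2 S=88.7898 intr=0.9202 cont=4.4443 V=4.4443[hold]  S*(2)=72.3148
k=1: j=0 S=76.1222 intr=13.5878 cont=13.4298 V=13.5878[EX]; j=1 S=84.3488 intr=5.3612 cont=7.0273 V=7.0273[hold]  S*(1)=76.1222
k=0: j=0 S=80.1300 intr=9.5800 cont=10.1075 V=10.1075[hold]  S*(0)=-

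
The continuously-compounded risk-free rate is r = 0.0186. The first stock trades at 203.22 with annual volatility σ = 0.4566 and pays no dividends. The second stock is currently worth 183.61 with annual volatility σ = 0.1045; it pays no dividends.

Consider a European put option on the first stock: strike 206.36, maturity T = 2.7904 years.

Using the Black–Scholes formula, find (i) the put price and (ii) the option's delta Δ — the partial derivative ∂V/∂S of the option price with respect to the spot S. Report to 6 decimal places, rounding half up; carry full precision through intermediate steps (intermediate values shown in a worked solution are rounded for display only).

σ√T = 0.4566·√2.7904 = 0.762727
d₁ = (ln(S/K) + (r+σ²/2)T) / (σ√T) = (ln(203.22/206.36) + (0.0186+0.4566²/2)·2.7904) / 0.762727 = (-0.015333 + 0.342778) / 0.762727 = 0.429308
d₂ = d₁ − σ√T = 0.429308 − 0.762727 = -0.333419
e^{−rT} = 0.949422
N(−d₁) = 0.333850,  N(−d₂) = 0.630591
Put price V = K·e^{−rT}·N(−d₂) − S·N(−d₁) = 123.547182 − 67.844924 = 55.702258
Δ = −N(−d₁) = -0.333850

price = 55.702258
Δ = -0.333850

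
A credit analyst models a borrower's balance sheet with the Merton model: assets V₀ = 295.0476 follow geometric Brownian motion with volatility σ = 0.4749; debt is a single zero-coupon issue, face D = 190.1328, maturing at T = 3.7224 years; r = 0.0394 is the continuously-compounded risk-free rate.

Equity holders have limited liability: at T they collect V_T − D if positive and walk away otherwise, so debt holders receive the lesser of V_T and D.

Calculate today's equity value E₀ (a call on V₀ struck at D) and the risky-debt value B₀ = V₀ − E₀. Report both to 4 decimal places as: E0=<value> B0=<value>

Work the structural quantities from V₀ = 295.0476 against face 190.1328:
d₁ = [ln(V₀/D) + (r + σ²/2)T] / (σ√T)
   = [ln(295.0476/190.1328) + (0.0394 + 0.5·0.4749²)·3.7224] / (0.4749·√3.7224)
   = [0.439414 + 0.566419] / 0.916249 = 1.097772
d₂ = d₁ − σ√T = 1.097772 − 0.916249 = 0.181523
N(d₁) = 0.863848,  N(d₂) = 0.572021,  e^(−rT) = 0.863585
E₀ = V₀·N(d₁) − D·e^(−rT)·N(d₂)
   = 295.0476·0.863848 − 190.1328·0.863585·0.572021 = 160.952717
B₀ = V₀ − E₀ = 295.0476 − 160.952717 = 134.094883

E0=160.9527 B0=134.0949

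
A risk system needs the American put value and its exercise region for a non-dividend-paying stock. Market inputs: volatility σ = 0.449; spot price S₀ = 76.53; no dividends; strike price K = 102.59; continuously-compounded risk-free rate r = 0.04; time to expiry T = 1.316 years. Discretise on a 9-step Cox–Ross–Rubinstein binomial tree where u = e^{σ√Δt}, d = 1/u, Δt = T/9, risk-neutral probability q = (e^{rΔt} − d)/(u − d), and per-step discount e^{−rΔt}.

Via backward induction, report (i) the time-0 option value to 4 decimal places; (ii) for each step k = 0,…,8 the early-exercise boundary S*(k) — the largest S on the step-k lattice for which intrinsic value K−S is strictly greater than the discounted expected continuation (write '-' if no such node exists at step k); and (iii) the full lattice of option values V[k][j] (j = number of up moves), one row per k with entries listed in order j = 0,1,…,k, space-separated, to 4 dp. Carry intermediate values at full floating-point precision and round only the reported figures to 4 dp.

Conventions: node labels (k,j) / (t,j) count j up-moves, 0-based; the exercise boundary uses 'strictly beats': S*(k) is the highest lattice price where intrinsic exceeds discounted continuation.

price = 31.5596
boundary = - - 54.2876 45.7231 54.2876 45.7231 54.2876 64.4564 76.5300
tree:
31.5596
39.5937 23.0410
48.3024 30.4265 15.1362
56.8669 38.9755 21.3228 8.4631
64.0803 48.3024 29.1151 12.9457 3.5971
70.1557 56.8669 38.3172 19.2712 6.0915 0.8756
75.2726 64.0803 48.3024 27.7186 10.1423 1.6749 0.0000
79.5823 70.1557 56.8669 38.1336 16.5123 3.2041 0.0000 0.0000
83.2120 75.2726 64.0803 48.3024 26.0600 6.1292 0.0000 0.0000 0.0000
86.2691 79.5823 70.1557 56.8669 38.1336 11.7249 0.0000 0.0000 0.0000 0.0000

Δt=0.14622, u=1.18731, d=0.84224, q=0.47418, disc=e^(-rΔt)=0.99417
k=9 terminal: V=max(K-S,0) → 86.2691 79.5823 70.1557 56.8669 38.1336 11.7249 0.0000 0.0000 0.0000 0.0000
k=8: j=0 S=19.3780 intr=83.2120 cont=82.6137 V=83.2120[EX]; j=1 S=27.3174 intr=75.2726 cont=74.6743 V=75.2726[EX]; j=2 S=38.5097 intr=64.0803 cont=63.4820 V=64.0803[EX]; j=3 S=54.2876 intr=48.3024 cont=47.7041 V=48.3024[EX]; j=4 S=76.5300 intr=26.0600 cont=25.4617 V=26.0600[EX]; j=5 S=107.8854 intr=0.0000 cont=6.1292 V=6.1292[hold]; j=6 S=152.0874 intr=0.0000 cont=0.0000 V=0.0000[hold]; j=7 S=214.3997 intr=0.0000 cont=0.0000 V=0.0000[hold]; j=8 S=302.2421 intr=0.0000 cont=0.0000 V=0.0000[hold]  S*(8)=76.5300
k=7: j=0 S=23.0077 intr=79.5823 cont=78.9840 V=79.5823[EX]; j=1 S=32.4343 intr=70.1557 cont=69.5574 V=70.1557[EX]; j=2 S=45.7231 intr=56.8669 cont=56.2686 V=56.8669[EX]; j=3 S=64.4564 intr=38.1336 cont=37.5353 V=38.1336[EX]; j=4 S=90.8651 intr=11.7249 cont=16.5123 V=16.5123[hold]; j=5 S=128.0937 intr=0.0000 cont=3.2041 V=3.2041[hold]; j=6 S=180.5754 intr=0.0000 cont=0.0000 V=0.0000[hold]; j=7 S=254.5596 intr=0.0000 cont=0.0000 V=0.0000[hold]  S*(7)=64.4564
k=6: j=0 S=27.3174 intr=75.2726 cont=74.6743 V=75.2726[EX]; j=1 S=38.5097 intr=64.0803 cont=63.4820 V=64.0803[EX]; j=2 S=54.2876 intr=48.3024 cont=47.7041 V=48.3024[EX]; j=3 S=76.5300 intr=26.0600 cont=27.7186 V=27.7186[hold]; j=4 S=107.8854 intr=0.0000 cont=10.1423 V=10.1423[hold]; j=5 S=152.0874 intr=0.0000 cont=1.6749 V=1.6749[hold]; j=6 S=214.3997 intr=0.0000 cont=0.0000 V=0.0000[hold]  S*(6)=54.2876
k=5: j=0 S=32.4343 intr=70.1557 cont=69.5574 V=70.1557[EX]; j=1 S=45.7231 intr=56.8669 cont=56.2686 V=56.8669[EX]; j=2 S=64.4564 intr=38.1336 cont=38.3172 V=38.3172[hold]; j=3 S=90.8651 intr=11.7249 cont=19.2712 V=19.2712[hold]; j=4 S=128.0937 intr=0.0000 cont=6.0915 V=6.0915[hold]; j=5 S=180.5754 intr=0.0000 cont=0.8756 V=0.8756[hold]  S*(5)=45.7231
k=4: j=0 S=38.5097 intr=64.0803 cont=63.4820 V=64.0803[EX]; j=1 S=54.2876 intr=48.3024 cont=47.7906 V=48.3024[EX]; j=2 S=76.5300 intr=26.0600 cont=29.1151 V=29.1151[hold]; j=3 S=107.8854 intr=0.0000 cont=12.9457 V=12.9457[hold]; j=4 S=152.0874 intr=0.0000 cont=3.5971 V=3.5971[hold]  S*(4)=54.2876
k=3: j=0 S=45.7231 intr=56.8669 cont=56.2686 V=56.8669[EX]; j=1 S=64.4564 intr=38.1336 cont=38.9755 V=38.9755[hold]; j=2 S=90.8651 intr=11.7249 cont=21.3228 V=21.3228[hold]; j=3 S=128.0937 intr=0.0000 cont=8.4631 V=8.4631[hold]  S*(3)=45.7231
k=2: j=0 S=54.2876 intr=48.3024 cont=48.1010 V=48.3024[EX]; j=1 S=76.5300 intr=26.0600 cont=30.4265 V=30.4265[hold]; j=2 S=107.8854 intr=0.0000 cont=15.1362 V=15.1362[hold]  S*(2)=54.2876
k=1: j=0 S=64.4564 intr=38.1336 cont=39.5937 V=39.5937[hold]; j=1 S=90.8651 intr=11.7249 cont=23.0410 V=23.0410[hold]  S*(1)=-
k=0: j=0 S=76.5300 intr=26.0600 cont=31.5596 V=31.5596[hold]  S*(0)=-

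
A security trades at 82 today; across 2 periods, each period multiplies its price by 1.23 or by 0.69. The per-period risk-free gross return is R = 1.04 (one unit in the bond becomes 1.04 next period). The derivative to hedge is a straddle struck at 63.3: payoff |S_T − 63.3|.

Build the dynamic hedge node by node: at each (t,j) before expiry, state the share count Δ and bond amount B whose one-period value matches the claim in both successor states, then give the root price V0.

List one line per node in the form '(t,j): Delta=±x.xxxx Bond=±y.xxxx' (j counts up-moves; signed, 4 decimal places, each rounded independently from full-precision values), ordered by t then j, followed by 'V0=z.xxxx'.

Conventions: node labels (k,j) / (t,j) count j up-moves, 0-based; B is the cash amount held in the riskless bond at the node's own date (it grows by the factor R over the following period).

The replicating-portfolio and risk-neutral prices coincide; use p* = (1.04−0.69)/(1.23−0.69) = 0.6481 for the latter.
Payoffs at expiry: V(2,0)=24.2598, V(2,1)=6.2934, V(2,2)=60.7578
  t=1,j=0: stock 56.5800 → up 69.5934 (V=6.2934), down 39.0402 (V=24.2598). Price 12.1297; hedge Δ=-0.5880, bond B=45.4008.
  t=1,j=1: stock 100.8600 → up 124.0578 (V=60.7578), down 69.5934 (V=6.2934). Price 39.9946; hedge Δ=1.0000, bond B=-60.8654.
  t=0,j=0: stock 82.0000 → up 100.8600 (V=39.9946), down 56.5800 (V=12.1297). Price 29.0291; hedge Δ=0.6293, bond B=-22.5725.
Sanity check at the root: Δ(0,0)·S0 + B(0,0) reproduces V0 = 29.0291.

(0,0): Delta=0.6293 Bond=-22.5725
(1,0): Delta=-0.5880 Bond=45.4008
(1,1): Delta=1.0000 Bond=-60.8654
V0=29.0291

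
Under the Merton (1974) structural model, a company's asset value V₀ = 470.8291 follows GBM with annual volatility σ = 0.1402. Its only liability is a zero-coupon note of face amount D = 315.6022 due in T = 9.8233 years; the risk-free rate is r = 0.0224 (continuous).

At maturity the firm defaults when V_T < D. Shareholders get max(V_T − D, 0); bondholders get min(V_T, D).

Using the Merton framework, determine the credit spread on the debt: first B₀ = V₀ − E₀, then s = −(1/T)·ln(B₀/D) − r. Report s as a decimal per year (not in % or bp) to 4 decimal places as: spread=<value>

spread=0.0022

Equity is a call on the firm's assets struck at D = 315.6022:
d₁ = [ln(V₀/D) + (r + σ²/2)T] / (σ√T)
   = [ln(470.8291/315.6022) + (0.0224 + 0.5·0.1402²)·9.8233] / (0.1402·√9.8233)
   = [0.400013 + 0.316586] / 0.439417 = 1.630793
d₂ = d₁ − σ√T = 1.630793 − 0.439417 = 1.191377
N(d₁) = 0.948533,  N(d₂) = 0.883247,  e^(−rT) = 0.802485
E₀ = V₀·N(d₁) − D·e^(−rT)·N(d₂)
   = 470.8291·0.948533 − 315.6022·0.802485·0.883247 = 222.900426
B₀ = V₀ − E₀ = 470.8291 − 222.900426 = 247.928674
spread = −(1/T)·ln(B₀/D) − r = −(1/9.8233)·ln(247.928674/315.6022) − 0.0224 = 0.00216827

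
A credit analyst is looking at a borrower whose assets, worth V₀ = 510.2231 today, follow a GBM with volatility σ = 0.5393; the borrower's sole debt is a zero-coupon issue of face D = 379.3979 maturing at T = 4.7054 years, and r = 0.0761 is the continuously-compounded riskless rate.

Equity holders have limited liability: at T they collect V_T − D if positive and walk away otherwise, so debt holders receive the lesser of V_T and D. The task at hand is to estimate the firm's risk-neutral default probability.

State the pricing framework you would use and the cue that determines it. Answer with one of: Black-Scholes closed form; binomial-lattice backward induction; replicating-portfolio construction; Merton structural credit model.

framework: Merton structural credit model

Key observation: with the firm-asset dynamics (V₀ = 510.2231) and a single zero-coupon liability of face 379.3979 given, debt value, spread, and default probability all derive from the option view of the balance sheet.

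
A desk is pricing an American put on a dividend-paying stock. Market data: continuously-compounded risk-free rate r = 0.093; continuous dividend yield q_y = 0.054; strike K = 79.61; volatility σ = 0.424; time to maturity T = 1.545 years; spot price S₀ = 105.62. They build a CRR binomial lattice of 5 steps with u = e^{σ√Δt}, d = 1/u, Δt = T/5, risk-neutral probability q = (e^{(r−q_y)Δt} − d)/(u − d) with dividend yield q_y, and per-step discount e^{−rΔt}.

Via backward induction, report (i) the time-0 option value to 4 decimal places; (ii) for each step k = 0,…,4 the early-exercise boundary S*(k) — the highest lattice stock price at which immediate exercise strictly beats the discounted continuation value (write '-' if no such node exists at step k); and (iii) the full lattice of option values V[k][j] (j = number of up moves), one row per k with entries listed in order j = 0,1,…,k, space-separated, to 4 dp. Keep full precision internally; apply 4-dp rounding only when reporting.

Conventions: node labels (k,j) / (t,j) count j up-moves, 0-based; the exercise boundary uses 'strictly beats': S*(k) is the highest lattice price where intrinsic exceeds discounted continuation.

price = 6.5266
boundary = - - - 52.0795 41.1440
tree:
6.5266
10.8617 1.9831
17.6143 3.8280 0.0000
27.5305 7.3889 0.0000 0.0000
38.4660 14.2626 0.0000 0.0000 0.0000
47.1052 27.5305 0.0000 0.0000 0.0000 0.0000

params: Δt=0.30900 u=1.26578 d=0.79002 q=0.46683 e^(-rΔt)=0.97167
t_5 payoffs: 47.1052 27.5305 0.0000 0.0000 0.0000 0.0000
t_4: node(4,0) S=41.1440 payoff=38.4660 vs cont=36.8916 → 38.4660 [stop]  node(4,1) S=65.9214 payoff=13.6886 vs cont=14.2626 → 14.2626 [wait]  node(4,2) S=105.6200 payoff=0.0000 vs cont=0.0000 → 0.0000 [wait]  node(4,3) S=169.2255 payoff=0.0000 vs cont=0.0000 → 0.0000 [wait]  node(4,4) S=271.1349 payoff=0.0000 vs cont=0.0000 → 0.0000 [wait]  ⇒ S*(4)=41.1440
t_3: node(3,0) S=52.0795 payoff=27.5305 vs cont=26.3975 → 27.5305 [stop]  node(3,1) S=83.4423 payoff=0.0000 vs cont=7.3889 → 7.3889 [wait]  node(3,2) S=133.6922 payoff=0.0000 vs cont=0.0000 → 0.0000 [wait]  node(3,3) S=214.2030 payoff=0.0000 vs cont=0.0000 → 0.0000 [wait]  ⇒ S*(3)=52.0795
t_2: node(2,0) S=65.9214 payoff=13.6886 vs cont=17.6143 → 17.6143 [wait]  node(2,1) S=105.6200 payoff=0.0000 vs cont=3.8280 → 3.8280 [wait]  node(2,2) S=169.2255 payoff=0.0000 vs cont=0.0000 → 0.0000 [wait]  ⇒ S*(2)=-
t_1: node(1,0) S=83.4423 payoff=0.0000 vs cont=10.8617 → 10.8617 [wait]  node(1,1) S=133.6922 payoff=0.0000 vs cont=1.9831 → 1.9831 [wait]  ⇒ S*(1)=-
t_0: node(0,0) S=105.6200 payoff=0.0000 vs cont=6.5266 → 6.5266 [wait]  ⇒ S*(0)=-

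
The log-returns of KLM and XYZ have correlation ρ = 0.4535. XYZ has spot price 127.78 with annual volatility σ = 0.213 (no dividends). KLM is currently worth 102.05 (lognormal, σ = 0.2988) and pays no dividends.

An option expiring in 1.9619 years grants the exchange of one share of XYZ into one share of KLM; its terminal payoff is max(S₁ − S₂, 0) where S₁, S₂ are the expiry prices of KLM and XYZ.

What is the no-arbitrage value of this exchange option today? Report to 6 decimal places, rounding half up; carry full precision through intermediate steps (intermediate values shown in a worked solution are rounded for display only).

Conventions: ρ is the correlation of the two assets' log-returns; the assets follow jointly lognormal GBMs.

σ_eff = √(σ₁² + σ₂² − 2ρσ₁σ₂) = √(0.2988² + 0.213² − 2·0.4535·0.2988·0.213) = 0.277354
d₁ = (ln(S₁/S₂) + (q₂ − q₁ + σ_eff²/2)T) / (σ_eff√T) = (ln(102.05/127.78) + (0.0 − 0.0 + 0.038462)·1.9619) / 0.388483 = -0.384541
d₂ = d₁ − σ_eff√T = -0.384541 − 0.388483 = -0.773024
N(d₁) = 0.350289,  N(d₂) = 0.219754
V = S₁·e^{−q₁T}·N(d₁) − S₂·e^{−q₂T}·N(d₂) = 35.746975 − 28.080182 = 7.666793
Key observation: the rate r is irrelevant here: denominating values in XYZ turns the exchange into a ratio option on S₁/S₂, and discounting at r drops out.

exchange price = 7.666793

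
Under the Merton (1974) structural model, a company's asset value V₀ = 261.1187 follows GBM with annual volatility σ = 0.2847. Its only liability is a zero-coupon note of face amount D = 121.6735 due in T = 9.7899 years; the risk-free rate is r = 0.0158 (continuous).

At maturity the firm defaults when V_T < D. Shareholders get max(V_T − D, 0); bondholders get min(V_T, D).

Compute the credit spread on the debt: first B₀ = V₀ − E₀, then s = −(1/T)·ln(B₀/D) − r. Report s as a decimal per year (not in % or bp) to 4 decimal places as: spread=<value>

Equity is a call on the firm's assets struck at D = 121.6735:
d₁ = [ln(V₀/D) + (r + σ²/2)T] / (σ√T)
   = [ln(261.1187/121.6735) + (0.0158 + 0.5·0.2847²)·9.7899] / (0.2847·√9.7899)
   = [0.763634 + 0.551436] / 0.890793 = 1.476292
d₂ = d₁ − σ√T = 1.476292 − 0.890793 = 0.585499
N(d₁) = 0.930067,  N(d₂) = 0.720894,  e^(−rT) = 0.856689
E₀ = V₀·N(d₁) − D·e^(−rT)·N(d₂)
   = 261.1187·0.930067 − 121.6735·0.856689·0.720894 = 167.714595
B₀ = V₀ − E₀ = 261.1187 − 167.714595 = 93.404105
spread = −(1/T)·ln(B₀/D) − r = −(1/9.7899)·ln(93.404105/121.6735) − 0.0158 = 0.01120803

spread=0.0112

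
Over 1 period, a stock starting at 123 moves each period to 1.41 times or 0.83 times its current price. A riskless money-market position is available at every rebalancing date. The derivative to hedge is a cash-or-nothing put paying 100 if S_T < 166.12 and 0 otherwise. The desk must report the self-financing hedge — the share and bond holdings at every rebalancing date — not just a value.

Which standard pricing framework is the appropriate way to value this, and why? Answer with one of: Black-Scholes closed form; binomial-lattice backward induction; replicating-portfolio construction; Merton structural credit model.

Key observation: the mandate to exhibit the hedge at every date and state singles out the replicating-portfolio construction on the 1-period tree with factors 1.41 and 0.83 from 123.

framework: replicating-portfolio construction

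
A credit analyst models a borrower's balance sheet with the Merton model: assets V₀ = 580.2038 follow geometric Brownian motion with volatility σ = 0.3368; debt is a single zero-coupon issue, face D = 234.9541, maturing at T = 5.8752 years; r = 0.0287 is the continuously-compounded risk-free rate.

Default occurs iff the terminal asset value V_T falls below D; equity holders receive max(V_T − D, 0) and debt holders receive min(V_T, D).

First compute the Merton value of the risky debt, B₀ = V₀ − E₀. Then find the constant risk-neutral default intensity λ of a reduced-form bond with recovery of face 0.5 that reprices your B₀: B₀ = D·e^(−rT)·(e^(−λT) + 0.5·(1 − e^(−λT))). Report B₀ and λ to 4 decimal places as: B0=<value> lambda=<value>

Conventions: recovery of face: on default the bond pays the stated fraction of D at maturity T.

B0=186.9371 lambda=0.0211

Work the structural quantities from V₀ = 580.2038 against face 234.9541:
d₁ = [ln(V₀/D) + (r + σ²/2)T] / (σ√T)
   = [ln(580.2038/234.9541) + (0.0287 + 0.5·0.3368²)·5.8752] / (0.3368·√5.8752)
   = [0.903989 + 0.501843] / 0.816363 = 1.722067
d₂ = d₁ − σ√T = 1.722067 − 0.816363 = 0.905704
N(d₁) = 0.957471,  N(d₂) = 0.817454,  e^(−rT) = 0.844831
E₀ = V₀·N(d₁) − D·e^(−rT)·N(d₂)
   = 580.2038·0.957471 − 234.9541·0.844831·0.817454 = 393.266722
B₀ = V₀ − E₀ = 580.2038 − 393.266722 = 186.937078
e^(−λT) = (B₀·e^(rT)/D − 0.5)/(1 − 0.5) = (186.9371·1.183668/234.9541 − 0.5)/0.5 = 0.88352956
λ = −ln(0.88352956)/5.8752 = 0.021077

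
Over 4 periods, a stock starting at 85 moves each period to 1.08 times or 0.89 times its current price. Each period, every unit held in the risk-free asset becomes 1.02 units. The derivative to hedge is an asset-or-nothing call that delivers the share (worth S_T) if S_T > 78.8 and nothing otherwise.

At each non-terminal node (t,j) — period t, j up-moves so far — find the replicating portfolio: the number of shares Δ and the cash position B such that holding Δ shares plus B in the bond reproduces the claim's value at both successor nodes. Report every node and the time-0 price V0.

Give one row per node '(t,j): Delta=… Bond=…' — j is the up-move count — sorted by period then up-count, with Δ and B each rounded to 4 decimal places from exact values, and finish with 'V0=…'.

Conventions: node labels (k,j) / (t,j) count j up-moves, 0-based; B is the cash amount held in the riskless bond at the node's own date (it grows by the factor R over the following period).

Under the risk-neutral measure, an up-move has probability p* = (R−d)/(u−d) = 0.6842 and values discount at R = 1.02.
Terminal payoffs: V(4,0)=0.0000, V(4,1)=0.0000, V(4,2)=0.0000, V(4,3)=95.2972, V(4,4)=115.6416
  t=3,j=0: stock 59.9224 → up 64.7162 (V=0.0000), down 53.3309 (V=0.0000). Price 0.0000; hedge Δ=0.0000, bond B=0.0000.
  t=3,j=1: stock 72.7148 → up 78.5320 (V=0.0000), down 64.7162 (V=0.0000). Price 0.0000; hedge Δ=0.0000, bond B=0.0000.
  t=3,j=2: stock 88.2382 → up 95.2972 (V=95.2972), down 78.5320 (V=0.0000). Price 63.9249; hedge Δ=5.6842, bond B=-437.6394.
  t=3,j=3: stock 107.0755 → up 115.6416 (V=115.6416), down 95.2972 (V=95.2972). Price 107.0755; hedge Δ=1.0000, bond B=0.0000.
  t=2,j=0: stock 67.3285 → up 72.7148 (V=0.0000), down 59.9224 (V=0.0000). Price 0.0000; hedge Δ=0.0000, bond B=0.0000.
  t=2,j=1: stock 81.7020 → up 88.2382 (V=63.9249), down 72.7148 (V=0.0000). Price 42.8805; hedge Δ=4.1180, bond B=-293.5662.
  t=2,j=2: stock 99.1440 → up 107.0755 (V=107.0755), down 88.2382 (V=63.9249). Price 91.6167; hedge Δ=2.2907, bond B=-135.4921.
  t=1,j=0: stock 75.6500 → up 81.7020 (V=42.8805), down 67.3285 (V=0.0000). Price 28.7640; hedge Δ=2.9833, bond B=-196.9226.
  t=1,j=1: stock 91.8000 → up 99.1440 (V=91.6167), down 81.7020 (V=42.8805). Price 74.7316; hedge Δ=2.7942, bond B=-181.7747.
  t=0,j=0: stock 85.0000 → up 91.8000 (V=74.7316), down 75.6500 (V=28.7640). Price 59.0348; hedge Δ=2.8463, bond B=-182.9003.
Verification: the root portfolio costs Δ(0,0)·S0 + B(0,0) = 59.0348, matching V0.

(0,0): Delta=2.8463 Bond=-182.9003
(1,0): Delta=2.9833 Bond=-196.9226
(1,1): Delta=2.7942 Bond=-181.7747
(2,0): Delta=0.0000 Bond=0.0000
(2,1): Delta=4.1180 Bond=-293.5662
(2,2): Delta=2.2907 Bond=-135.4921
(3,0): Delta=0.0000 Bond=0.0000
(3,1): Delta=0.0000 Bond=0.0000
(3,2): Delta=5.6842 Bond=-437.6394
(3,3): Delta=1.0000 Bond=0.0000
V0=59.0348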